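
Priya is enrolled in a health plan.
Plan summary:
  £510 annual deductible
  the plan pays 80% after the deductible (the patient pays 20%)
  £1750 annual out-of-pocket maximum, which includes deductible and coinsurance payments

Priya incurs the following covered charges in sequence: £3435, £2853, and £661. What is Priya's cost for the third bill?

£84.40

Bill 1, £3435: £510 to deductible, leaving £2925; 20% of £2925 = £585. Cost to patient: £1095. OOP to date £1095.
Bill 2, £2853: 20% coinsurance on £2853 = £570.60. Cost to patient: £570.60. OOP to date £1665.60.
Bill 3, £661: deductible met; 20% of £661 = £132.20. That would push OOP to £1797.80, over the £1750 cap, so patient pays £1750 − £1665.60 = £84.40.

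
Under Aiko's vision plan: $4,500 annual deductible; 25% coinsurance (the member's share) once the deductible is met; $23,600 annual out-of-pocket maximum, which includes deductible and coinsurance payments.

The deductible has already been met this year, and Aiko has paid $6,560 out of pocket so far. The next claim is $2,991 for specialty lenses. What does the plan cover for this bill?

$2,243.25

The deductible is already satisfied, so the full bill goes to coinsurance.
Member's 25% share of $2,991 is $747.75.
Total out-of-pocket so far would be $6,560 + $747.75 = $7,307.75, below the $23,600 cap — no reduction.
Insurer pays the balance: $2,991 − $747.75 = $2,243.25.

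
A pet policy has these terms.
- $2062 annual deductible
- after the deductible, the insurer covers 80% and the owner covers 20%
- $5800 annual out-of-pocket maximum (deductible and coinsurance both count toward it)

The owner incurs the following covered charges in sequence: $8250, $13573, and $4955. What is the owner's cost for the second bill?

$2500.40

Claim 1 ($8250): deductible takes $2062, $6188 remains; owner's 20% is $1237.60. Cost to owner: $3299.60. OOP to date $3299.60.
Claim 2 ($13573): 20% coinsurance on $13573 = $2714.60. That would push OOP to $6014.20, over the $5800 cap, so owner pays $5800 − $3299.60 = $2500.40.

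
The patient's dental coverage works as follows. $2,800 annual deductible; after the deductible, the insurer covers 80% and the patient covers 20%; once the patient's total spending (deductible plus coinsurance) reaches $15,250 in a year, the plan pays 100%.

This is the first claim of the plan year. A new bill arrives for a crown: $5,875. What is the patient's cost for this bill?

The full $2,800 deductible is still open; $2,800 of this bill applies to it.
That leaves $5,875 − $2,800 = $3,075 for coinsurance.
Patient's 20% share of $3,075 is $615.
So the patient owes $2,800 + $615 = $3,415 before any cap.
Total out-of-pocket so far would be $0 + $3,415 = $3,415, below the $15,250 cap — no reduction.

$3,415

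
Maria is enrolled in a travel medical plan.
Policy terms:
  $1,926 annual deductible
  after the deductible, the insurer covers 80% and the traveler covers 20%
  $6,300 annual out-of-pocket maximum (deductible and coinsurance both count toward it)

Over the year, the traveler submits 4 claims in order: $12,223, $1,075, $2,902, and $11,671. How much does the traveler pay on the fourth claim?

$1,519.20

Claim 1 ($12,223): $1,926 finishes the deductible; $10,297 goes to coinsurance; traveler's 20% is $2,059.40. Traveler pays $3,985.40; OOP now $3,985.40.
Claim 2 ($1,075): deductible already satisfied, so traveler's share is 20% × $1,075 = $215. Cost to traveler: $215. OOP to date $4,200.40.
Claim 3 ($2,902): 20% coinsurance on $2,902 = $580.40. Traveler owes $580.40 (running OOP $4,780.80).
Claim 4 ($11,671): deductible already satisfied, so traveler's share is 20% × $11,671 = $2,334.20. That would push OOP to $7,115, over the $6,300 cap, so traveler pays $6,300 − $4,780.80 = $1,519.20.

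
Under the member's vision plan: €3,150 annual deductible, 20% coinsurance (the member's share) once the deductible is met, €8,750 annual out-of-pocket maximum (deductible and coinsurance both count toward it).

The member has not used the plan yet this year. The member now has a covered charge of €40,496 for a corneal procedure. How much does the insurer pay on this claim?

€31,746

Nothing has been paid toward the €3,150 deductible, so the first €3,150 of this charge is applied there.
That leaves €40,496 − €3,150 = €37,346 for coinsurance.
Member's 20% share of €37,346 is €7,469.20.
That puts the member's cost at €3,150 + €7,469.20 = €10,619.20 before any cap.
That would bring total out-of-pocket to €10,619.20, past the €8,750 cap. The member is capped at €8,750 − €0 = €8,750 on this claim.
Insurer pays the balance: €40,496 − €8,750 = €31,746.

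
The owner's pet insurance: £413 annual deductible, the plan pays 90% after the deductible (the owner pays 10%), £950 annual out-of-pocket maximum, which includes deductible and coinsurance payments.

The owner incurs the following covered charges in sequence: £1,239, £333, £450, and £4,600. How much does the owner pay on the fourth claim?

£376.10

#1 (£1,239): deductible takes £413, £826 remains; 10% of £826 = £82.60. Cost to owner: £495.60. OOP to date £495.60.
#2 (£333): deductible met; 10% of £333 = £33.30. Owner pays £33.30; OOP now £528.90.
#3 (£450): deductible met; 10% of £450 = £45. Cost to owner: £45. OOP to date £573.90.
#4 (£4,600): 10% coinsurance on £4,600 = £460. That would push OOP to £1,033.90, over the £950 cap, so owner pays £950 − £573.90 = £376.10.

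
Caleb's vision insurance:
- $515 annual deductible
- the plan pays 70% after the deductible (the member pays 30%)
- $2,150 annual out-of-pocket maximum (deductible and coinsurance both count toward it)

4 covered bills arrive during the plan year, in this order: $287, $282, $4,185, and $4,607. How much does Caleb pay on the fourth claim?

$363.30

#1 ($287): fully absorbed by the deductible. Member owes $287 (running OOP $287).
#2 ($282): $228 to deductible, leaving $54; coinsurance $54 × 30% = $16.20. Cost to member: $244.20. OOP to date $531.20.
#3 ($4,185): deductible already satisfied, so member's share is 30% × $4,185 = $1,255.50. Member owes $1,255.50 (running OOP $1,786.70).
#4 ($4,607): deductible already satisfied, so member's share is 30% × $4,607 = $1,382.10. OOP would hit $3,168.80 > $2,150, so the cap limits the member to $2,150 − $1,786.70 = $363.30.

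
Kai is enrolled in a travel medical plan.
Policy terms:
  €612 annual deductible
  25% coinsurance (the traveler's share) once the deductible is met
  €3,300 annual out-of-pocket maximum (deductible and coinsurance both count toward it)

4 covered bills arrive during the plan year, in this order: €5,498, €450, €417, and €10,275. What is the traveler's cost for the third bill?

€104.25

Claim 1 (€5,498): €612 finishes the deductible; €4,886 goes to coinsurance; 25% of €4,886 = €1,221.50. Traveler pays €1,833.50; OOP now €1,833.50.
Claim 2 (€450): 25% coinsurance on €450 = €112.50. Cost to traveler: €112.50. OOP to date €1,946.
Claim 3 (€417): deductible met; 25% of €417 = €104.25. Cost to traveler: €104.25. OOP to date €2,050.25.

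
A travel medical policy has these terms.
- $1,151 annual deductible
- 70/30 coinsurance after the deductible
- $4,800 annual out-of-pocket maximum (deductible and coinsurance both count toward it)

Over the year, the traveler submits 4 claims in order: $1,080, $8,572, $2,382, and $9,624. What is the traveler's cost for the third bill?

#1 ($1,080): fully absorbed by the deductible. Traveler owes $1,080 (running OOP $1,080).
#2 ($8,572): $71 to deductible, leaving $8,501; traveler's 30% is $2,550.30. Cost to traveler: $2,621.30. OOP to date $3,701.30.
#3 ($2,382): deductible already satisfied, so traveler's share is 30% × $2,382 = $714.60. Cost to traveler: $714.60. OOP to date $4,415.90.

$714.60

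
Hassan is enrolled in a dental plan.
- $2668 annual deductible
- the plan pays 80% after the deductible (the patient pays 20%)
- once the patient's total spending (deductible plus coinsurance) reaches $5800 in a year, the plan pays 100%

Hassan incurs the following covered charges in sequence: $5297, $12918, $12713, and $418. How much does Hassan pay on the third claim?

$22.60

Claim 1 — $5297: $2668 to deductible, leaving $2629; 20% of $2629 = $525.80. Patient owes $3193.80 (running OOP $3193.80).
Claim 2 — $12918: deductible met; 20% of $12918 = $2583.60. Cost to patient: $2583.60. OOP to date $5777.40.
Claim 3 — $12713: deductible met; 20% of $12713 = $2542.60. That would push OOP to $8320, over the $5800 cap, so patient pays $5800 − $5777.40 = $22.60.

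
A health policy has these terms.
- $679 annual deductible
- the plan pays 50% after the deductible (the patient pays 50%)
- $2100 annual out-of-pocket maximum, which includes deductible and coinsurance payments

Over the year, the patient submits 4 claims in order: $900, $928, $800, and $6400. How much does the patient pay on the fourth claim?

$446.50

#1 ($900): $679 to deductible, leaving $221; 50% of $221 = $110.50. Patient pays $789.50; OOP now $789.50.
#2 ($928): deductible met; 50% of $928 = $464. Patient owes $464 (running OOP $1253.50).
#3 ($800): 50% coinsurance on $800 = $400. Cost to patient: $400. OOP to date $1653.50.
#4 ($6400): 50% coinsurance on $6400 = $3200. That would push OOP to $4853.50, over the $2100 cap, so patient pays $2100 − $1653.50 = $446.50.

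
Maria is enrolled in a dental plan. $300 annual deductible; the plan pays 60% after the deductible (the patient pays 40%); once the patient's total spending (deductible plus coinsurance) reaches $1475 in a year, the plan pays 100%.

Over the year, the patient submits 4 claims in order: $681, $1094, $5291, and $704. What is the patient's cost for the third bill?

$585

Bill 1, $681: $300 finishes the deductible; $381 goes to coinsurance; 40% of $381 = $152.40. Patient owes $452.40 (running OOP $452.40).
Bill 2, $1094: deductible already satisfied, so patient's share is 40% × $1094 = $437.60. Patient owes $437.60 (running OOP $890).
Bill 3, $5291: deductible already satisfied, so patient's share is 40% × $5291 = $2116.40. Adding that to $890 gives $3006.40, past the $1475 cap; patient pays only $1475 − $890 = $585.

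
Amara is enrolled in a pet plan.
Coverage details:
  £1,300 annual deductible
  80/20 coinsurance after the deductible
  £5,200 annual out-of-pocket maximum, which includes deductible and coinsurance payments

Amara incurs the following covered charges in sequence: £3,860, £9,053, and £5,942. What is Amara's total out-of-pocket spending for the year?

£4,811

#1 (£3,860): deductible takes £1,300, £2,560 remains; coinsurance £2,560 × 20% = £512. Cost to owner: £1,812. OOP to date £1,812.
#2 (£9,053): deductible already satisfied, so owner's share is 20% × £9,053 = £1,810.60. Owner owes £1,810.60 (running OOP £3,622.60).
#3 (£5,942): deductible already satisfied, so owner's share is 20% × £5,942 = £1,188.40. Owner owes £1,188.40 (running OOP £4,811).
Summing the owner's payments: £1,812 + £1,810.60 + £1,188.40 = £4,811.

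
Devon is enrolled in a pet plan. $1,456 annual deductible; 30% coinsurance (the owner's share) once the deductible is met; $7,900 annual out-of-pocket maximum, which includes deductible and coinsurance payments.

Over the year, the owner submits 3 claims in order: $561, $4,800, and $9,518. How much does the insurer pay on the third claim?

$6,662.60

#1 ($561): fully absorbed by the deductible. Cost to owner: $561. OOP to date $561. Insurer: $561 − $561 = $0.
#2 ($4,800): $895 to deductible, leaving $3,905; 30% of $3,905 = $1,171.50. Owner owes $2,066.50 (running OOP $2,627.50). Insurer: $4,800 − $2,066.50 = $2,733.50.
#3 ($9,518): deductible met; 30% of $9,518 = $2,855.40. Cost to owner: $2,855.40. OOP to date $5,482.90. Insurer: $9,518 − $2,855.40 = $6,662.60.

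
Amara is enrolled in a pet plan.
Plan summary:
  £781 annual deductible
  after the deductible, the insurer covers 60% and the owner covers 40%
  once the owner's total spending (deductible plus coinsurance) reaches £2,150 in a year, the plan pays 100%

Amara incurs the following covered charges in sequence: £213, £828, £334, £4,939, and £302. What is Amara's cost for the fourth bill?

#1 (£213): fully absorbed by the deductible. Owner pays £213; OOP now £213.
#2 (£828): £568 finishes the deductible; £260 goes to coinsurance; 40% of £260 = £104. Cost to owner: £672. OOP to date £885.
#3 (£334): 40% coinsurance on £334 = £133.60. Owner owes £133.60 (running OOP £1,018.60).
#4 (£4,939): 40% coinsurance on £4,939 = £1,975.60. Adding that to £1,018.60 gives £2,994.20, past the £2,150 cap; owner pays only £2,150 − £1,018.60 = £1,131.40.

£1,131.40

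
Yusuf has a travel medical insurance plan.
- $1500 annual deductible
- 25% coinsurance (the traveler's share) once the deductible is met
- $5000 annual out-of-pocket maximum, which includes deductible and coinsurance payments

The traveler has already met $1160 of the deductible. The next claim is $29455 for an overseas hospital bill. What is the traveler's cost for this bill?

Deductible still to meet: $1500 − $1160 = $340.
The remaining $29115 (= $29455 − $340) moves to coinsurance.
Coinsurance: $29115 × 25% = $7278.75.
So the traveler owes $340 + $7278.75 = $7618.75 before any cap.
That would bring total out-of-pocket to $8778.75, past the $5000 cap. The traveler is capped at $5000 − $1160 = $3840 on this claim.

$3840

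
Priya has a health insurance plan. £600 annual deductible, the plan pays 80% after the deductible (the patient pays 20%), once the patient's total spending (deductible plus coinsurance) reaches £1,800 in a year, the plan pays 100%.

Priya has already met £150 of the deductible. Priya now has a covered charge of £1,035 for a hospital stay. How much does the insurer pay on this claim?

Deductible still to meet: £600 − £150 = £450.
After the £450 deductible portion, £1,035 − £450 = £585 is subject to coinsurance.
Patient's 20% share of £585 is £117.
That puts the patient's cost at £450 + £117 = £567 before any cap.
Year-to-date out-of-pocket becomes £150 + £567 = £717, still under the £1,800 maximum, so no cap applies.
The insurer covers the remainder: £1,035 − £567 = £468.

£468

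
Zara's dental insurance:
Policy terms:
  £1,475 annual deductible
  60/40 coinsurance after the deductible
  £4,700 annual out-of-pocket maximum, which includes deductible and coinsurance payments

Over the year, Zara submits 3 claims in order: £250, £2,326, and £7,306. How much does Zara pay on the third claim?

£2,784.60

#1 (£250): fully absorbed by the deductible. Patient owes £250 (running OOP £250).
#2 (£2,326): £1,225 finishes the deductible; £1,101 goes to coinsurance; patient's 40% is £440.40. Patient owes £1,665.40 (running OOP £1,915.40).
#3 (£7,306): deductible met; 40% of £7,306 = £2,922.40. OOP would hit £4,837.80 > £4,700, so the cap limits the patient to £4,700 − £1,915.40 = £2,784.60.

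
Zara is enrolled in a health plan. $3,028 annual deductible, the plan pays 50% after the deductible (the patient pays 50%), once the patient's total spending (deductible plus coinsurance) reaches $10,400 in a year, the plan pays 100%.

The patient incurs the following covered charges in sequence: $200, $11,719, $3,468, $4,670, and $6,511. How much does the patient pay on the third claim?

#1 ($200): all of it applies to the deductible. Patient pays $200; OOP now $200.
#2 ($11,719): $2,828 to deductible, leaving $8,891; 50% of $8,891 = $4,445.50. Patient pays $7,273.50; OOP now $7,473.50.
#3 ($3,468): 50% coinsurance on $3,468 = $1,734. Patient pays $1,734; OOP now $9,207.50.

$1,734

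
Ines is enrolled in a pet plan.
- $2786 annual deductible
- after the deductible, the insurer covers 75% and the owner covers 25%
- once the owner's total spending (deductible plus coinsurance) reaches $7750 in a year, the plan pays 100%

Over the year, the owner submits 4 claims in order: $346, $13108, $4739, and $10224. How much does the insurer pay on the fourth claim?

#1 ($346): all of it applies to the deductible. Owner owes $346 (running OOP $346). Plan pays $346 − $346 = $0.
#2 ($13108): deductible takes $2440, $10668 remains; 25% of $10668 = $2667. Owner pays $5107; OOP now $5453. Plan pays $13108 − $5107 = $8001.
#3 ($4739): deductible met; 25% of $4739 = $1184.75. Owner owes $1184.75 (running OOP $6637.75). Insurer: $4739 − $1184.75 = $3554.25.
#4 ($10224): deductible met; 25% of $10224 = $2556. OOP would hit $9193.75 > $7750, so the cap limits the owner to $7750 − $6637.75 = $1112.25. Plan pays $10224 − $1112.25 = $9111.75.

$9111.75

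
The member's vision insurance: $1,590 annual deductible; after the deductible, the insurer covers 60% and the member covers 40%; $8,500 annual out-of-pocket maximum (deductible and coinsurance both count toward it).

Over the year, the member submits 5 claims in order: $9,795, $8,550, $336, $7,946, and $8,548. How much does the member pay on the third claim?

Bill 1, $9,795: $1,590 to deductible, leaving $8,205; coinsurance $8,205 × 40% = $3,282. Member owes $4,872 (running OOP $4,872).
Bill 2, $8,550: 40% coinsurance on $8,550 = $3,420. Member pays $3,420; OOP now $8,292.
Bill 3, $336: 40% coinsurance on $336 = $134.40. Cost to member: $134.40. OOP to date $8,426.40.

$134.40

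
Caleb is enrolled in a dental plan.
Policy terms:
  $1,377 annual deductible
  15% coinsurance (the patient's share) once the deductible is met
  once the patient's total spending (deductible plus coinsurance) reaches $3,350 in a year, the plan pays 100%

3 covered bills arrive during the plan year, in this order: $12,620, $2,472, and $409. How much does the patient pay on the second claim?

#1 ($12,620): $1,377 to deductible, leaving $11,243; 15% of $11,243 = $1,686.45. Cost to patient: $3,063.45. OOP to date $3,063.45.
#2 ($2,472): deductible met; 15% of $2,472 = $370.80. Adding that to $3,063.45 gives $3,434.25, past the $3,350 cap; patient pays only $3,350 − $3,063.45 = $286.55.

$286.55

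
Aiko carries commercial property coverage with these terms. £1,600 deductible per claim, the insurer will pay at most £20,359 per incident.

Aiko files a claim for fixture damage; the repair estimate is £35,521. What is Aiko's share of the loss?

£15,162

Subtract the deductible: £35,521 − £1,600 = £33,921.
£33,921 exceeds the £20,359 limit, so the insurer pays the limit: £20,359.
Out of pocket: £35,521 − £20,359 = £15,162.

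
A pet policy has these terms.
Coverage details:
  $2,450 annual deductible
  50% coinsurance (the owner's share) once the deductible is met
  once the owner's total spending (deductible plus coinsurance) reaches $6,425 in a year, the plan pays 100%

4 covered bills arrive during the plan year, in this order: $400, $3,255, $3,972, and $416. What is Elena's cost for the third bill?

Bill 1, $400: fully absorbed by the deductible. Cost to owner: $400. OOP to date $400.
Bill 2, $3,255: deductible takes $2,050, $1,205 remains; 50% of $1,205 = $602.50. Owner pays $2,652.50; OOP now $3,052.50.
Bill 3, $3,972: deductible already satisfied, so owner's share is 50% × $3,972 = $1,986. Owner pays $1,986; OOP now $5,038.50.

$1,986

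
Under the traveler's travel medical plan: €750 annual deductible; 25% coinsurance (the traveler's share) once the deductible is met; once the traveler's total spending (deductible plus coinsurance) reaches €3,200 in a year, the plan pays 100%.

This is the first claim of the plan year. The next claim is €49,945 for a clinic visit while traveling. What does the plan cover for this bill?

Deductible not yet touched, so the first €750 of the bill goes to the deductible.
The remaining €49,195 (= €49,945 − €750) moves to coinsurance.
Coinsurance: €49,195 × 25% = €12,298.75.
That puts the traveler's cost at €750 + €12,298.75 = €13,048.75 before any cap.
Year-to-date out-of-pocket would reach €0 + €13,048.75 = €13,048.75, above the €3,200 maximum, so the traveler pays only €3,200 − €0 = €3,200.
The plan picks up €49,945 − €3,200 = €46,745.

€46,745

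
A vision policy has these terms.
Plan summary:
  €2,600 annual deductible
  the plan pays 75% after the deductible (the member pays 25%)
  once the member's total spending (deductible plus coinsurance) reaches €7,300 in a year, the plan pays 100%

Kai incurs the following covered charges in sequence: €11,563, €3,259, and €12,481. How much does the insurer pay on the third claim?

#1 (€11,563): €2,600 finishes the deductible; €8,963 goes to coinsurance; coinsurance €8,963 × 25% = €2,240.75. Cost to member: €4,840.75. OOP to date €4,840.75. Insurer: €11,563 − €4,840.75 = €6,722.25.
#2 (€3,259): deductible met; 25% of €3,259 = €814.75. Member owes €814.75 (running OOP €5,655.50). Plan pays €3,259 − €814.75 = €2,444.25.
#3 (€12,481): deductible met; 25% of €12,481 = €3,120.25. That would push OOP to €8,775.75, over the €7,300 cap, so member pays €7,300 − €5,655.50 = €1,644.50. Plan pays €12,481 − €1,644.50 = €10,836.50.

€10,836.50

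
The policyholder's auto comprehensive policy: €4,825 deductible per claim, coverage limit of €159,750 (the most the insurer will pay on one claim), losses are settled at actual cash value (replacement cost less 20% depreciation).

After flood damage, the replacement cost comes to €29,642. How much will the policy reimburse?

Actual cash value after 20% depreciation: €29,642 × 80% = €23,713.60.
Subtract the deductible: €23,713.60 − €4,825 = €18,888.60.
That's under the €159,750 cap, so the insurer reimburses the full €18,888.60.

€18,888.60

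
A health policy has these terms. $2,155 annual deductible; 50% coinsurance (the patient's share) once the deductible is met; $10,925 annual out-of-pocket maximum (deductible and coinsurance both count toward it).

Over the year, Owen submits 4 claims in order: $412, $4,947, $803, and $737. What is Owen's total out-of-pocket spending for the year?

#1 ($412): all of it applies to the deductible. Cost to patient: $412. OOP to date $412.
#2 ($4,947): $1,743 to deductible, leaving $3,204; coinsurance $3,204 × 50% = $1,602. Cost to patient: $3,345. OOP to date $3,757.
#3 ($803): 50% coinsurance on $803 = $401.50. Patient pays $401.50; OOP now $4,158.50.
#4 ($737): 50% coinsurance on $737 = $368.50. Patient pays $368.50; OOP now $4,527.
Total paid by the patient: $412 + $3,345 + $401.50 + $368.50 = $4,527.

$4,527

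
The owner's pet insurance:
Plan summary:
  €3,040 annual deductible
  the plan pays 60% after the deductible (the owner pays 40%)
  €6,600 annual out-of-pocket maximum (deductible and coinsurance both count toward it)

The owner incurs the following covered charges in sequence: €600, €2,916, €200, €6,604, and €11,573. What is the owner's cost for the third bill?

€80

Claim 1 (€600): all of it applies to the deductible. Owner pays €600; OOP now €600.
Claim 2 (€2,916): deductible takes €2,440, €476 remains; owner's 40% is €190.40. Cost to owner: €2,630.40. OOP to date €3,230.40.
Claim 3 (€200): 40% coinsurance on €200 = €80. Owner pays €80; OOP now €3,310.40.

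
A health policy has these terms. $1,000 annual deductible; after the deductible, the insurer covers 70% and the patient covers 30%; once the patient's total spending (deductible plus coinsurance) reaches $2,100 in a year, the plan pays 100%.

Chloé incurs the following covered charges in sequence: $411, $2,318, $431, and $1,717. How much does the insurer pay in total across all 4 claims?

Bill 1, $411: entire amount goes to the deductible. Patient owes $411 (running OOP $411). Plan pays $411 − $411 = $0.
Bill 2, $2,318: $589 finishes the deductible; $1,729 goes to coinsurance; patient's 30% is $518.70. Patient owes $1,107.70 (running OOP $1,518.70). Insurer: $2,318 − $1,107.70 = $1,210.30.
Bill 3, $431: deductible met; 30% of $431 = $129.30. Cost to patient: $129.30. OOP to date $1,648. Insurer: $431 − $129.30 = $301.70.
Bill 4, $1,717: deductible met; 30% of $1,717 = $515.10. That would push OOP to $2,163.10, over the $2,100 cap, so patient pays $2,100 − $1,648 = $452. Insurer: $1,717 − $452 = $1,265.
Insurer total: $0 + $1,210.30 + $301.70 + $1,265 = $2,777.

$2,777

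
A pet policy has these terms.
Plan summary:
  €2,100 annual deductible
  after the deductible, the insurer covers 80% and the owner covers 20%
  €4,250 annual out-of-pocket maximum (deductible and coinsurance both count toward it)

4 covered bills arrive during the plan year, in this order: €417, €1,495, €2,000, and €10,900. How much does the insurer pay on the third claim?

€1,449.60

Claim 1 (€417): entire amount goes to the deductible. Owner owes €417 (running OOP €417). Insurer: €417 − €417 = €0.
Claim 2 (€1,495): entire amount goes to the deductible. Owner pays €1,495; OOP now €1,912. Plan pays €1,495 − €1,495 = €0.
Claim 3 (€2,000): €188 finishes the deductible; €1,812 goes to coinsurance; owner's 20% is €362.40. Owner owes €550.40 (running OOP €2,462.40). Insurer: €2,000 − €550.40 = €1,449.60.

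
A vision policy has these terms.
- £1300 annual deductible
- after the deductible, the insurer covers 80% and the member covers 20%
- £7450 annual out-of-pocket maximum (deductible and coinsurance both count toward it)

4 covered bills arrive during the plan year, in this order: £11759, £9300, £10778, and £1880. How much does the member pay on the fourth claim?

£42.60

Claim 1 — £11759: deductible takes £1300, £10459 remains; member's 20% is £2091.80. Member pays £3391.80; OOP now £3391.80.
Claim 2 — £9300: 20% coinsurance on £9300 = £1860. Member pays £1860; OOP now £5251.80.
Claim 3 — £10778: 20% coinsurance on £10778 = £2155.60. Member pays £2155.60; OOP now £7407.40.
Claim 4 — £1880: deductible met; 20% of £1880 = £376. OOP would hit £7783.40 > £7450, so the cap limits the member to £7450 − £7407.40 = £42.60.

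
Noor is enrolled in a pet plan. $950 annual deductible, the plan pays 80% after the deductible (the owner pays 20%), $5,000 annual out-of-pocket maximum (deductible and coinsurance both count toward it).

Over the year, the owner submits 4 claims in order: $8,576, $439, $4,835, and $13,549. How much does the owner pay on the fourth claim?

Claim 1 ($8,576): $950 finishes the deductible; $7,626 goes to coinsurance; owner's 20% is $1,525.20. Owner owes $2,475.20 (running OOP $2,475.20).
Claim 2 ($439): deductible met; 20% of $439 = $87.80. Cost to owner: $87.80. OOP to date $2,563.
Claim 3 ($4,835): deductible already satisfied, so owner's share is 20% × $4,835 = $967. Owner owes $967 (running OOP $3,530).
Claim 4 ($13,549): 20% coinsurance on $13,549 = $2,709.80. That would push OOP to $6,239.80, over the $5,000 cap, so owner pays $5,000 − $3,530 = $1,470.

$1,470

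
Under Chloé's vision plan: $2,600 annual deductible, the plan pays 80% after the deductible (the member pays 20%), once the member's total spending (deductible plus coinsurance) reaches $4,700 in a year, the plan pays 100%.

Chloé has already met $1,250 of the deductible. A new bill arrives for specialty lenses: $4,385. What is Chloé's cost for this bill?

$1,957

Remaining deductible: $2,600 − $1,250 = $1,350.
That leaves $4,385 − $1,350 = $3,035 for coinsurance.
Member's 20% share of $3,035 is $607.
Member responsibility before any cap: $1,350 + $607 = $1,957.
Year-to-date out-of-pocket becomes $1,250 + $1,957 = $3,207, still under the $4,700 maximum, so no cap applies.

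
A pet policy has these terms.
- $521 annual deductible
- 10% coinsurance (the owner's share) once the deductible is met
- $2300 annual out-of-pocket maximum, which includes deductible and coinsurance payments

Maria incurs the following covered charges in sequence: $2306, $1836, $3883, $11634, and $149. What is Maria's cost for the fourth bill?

$1028.60

#1 ($2306): deductible takes $521, $1785 remains; coinsurance $1785 × 10% = $178.50. Owner pays $699.50; OOP now $699.50.
#2 ($1836): deductible met; 10% of $1836 = $183.60. Owner owes $183.60 (running OOP $883.10).
#3 ($3883): deductible already satisfied, so owner's share is 10% × $3883 = $388.30. Owner owes $388.30 (running OOP $1271.40).
#4 ($11634): deductible met; 10% of $11634 = $1163.40. OOP would hit $2434.80 > $2300, so the cap limits the owner to $2300 − $1271.40 = $1028.60.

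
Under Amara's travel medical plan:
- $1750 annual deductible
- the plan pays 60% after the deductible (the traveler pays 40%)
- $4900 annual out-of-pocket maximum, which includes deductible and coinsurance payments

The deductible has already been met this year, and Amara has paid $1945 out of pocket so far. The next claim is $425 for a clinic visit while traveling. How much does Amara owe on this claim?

$170

With the deductible met, the entire $425 is subject to coinsurance.
40% of $425 = $170 falls to the traveler.
Year-to-date out-of-pocket becomes $1945 + $170 = $2115, still under the $4900 maximum, so no cap applies.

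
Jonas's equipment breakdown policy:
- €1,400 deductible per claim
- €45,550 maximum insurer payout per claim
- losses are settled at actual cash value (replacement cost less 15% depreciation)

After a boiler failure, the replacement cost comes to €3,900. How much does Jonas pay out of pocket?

€1,985

Actual cash value after 15% depreciation: €3,900 × 85% = €3,315.
Less the €1,400 deductible: €3,315 − €1,400 = €1,915.
That's under the €45,550 cap, so the insurer reimburses the full €1,915.
Out of pocket: €3,900 − €1,915 = €1,985.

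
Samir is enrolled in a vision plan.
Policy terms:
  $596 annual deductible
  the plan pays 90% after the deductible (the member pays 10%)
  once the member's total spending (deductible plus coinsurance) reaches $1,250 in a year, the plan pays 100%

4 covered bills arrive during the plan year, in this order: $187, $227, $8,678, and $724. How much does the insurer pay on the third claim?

Claim 1 ($187): entire amount goes to the deductible. Member owes $187 (running OOP $187). Insurer: $187 − $187 = $0.
Claim 2 ($227): fully absorbed by the deductible. Member pays $227; OOP now $414. Insurer: $227 − $227 = $0.
Claim 3 ($8,678): $182 to deductible, leaving $8,496; member's 10% is $849.60. Claim cost before the cap: $182 + $849.60 = $1,031.60. OOP would hit $1,445.60 > $1,250, so the cap limits the member to $1,250 − $414 = $836. Insurer: $8,678 − $836 = $7,842.

$7,842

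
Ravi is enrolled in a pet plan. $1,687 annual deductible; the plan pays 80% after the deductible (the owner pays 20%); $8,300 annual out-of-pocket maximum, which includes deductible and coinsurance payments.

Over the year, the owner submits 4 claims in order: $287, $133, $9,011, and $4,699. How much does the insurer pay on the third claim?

$6,195.20

Claim 1 ($287): all of it applies to the deductible. Cost to owner: $287. OOP to date $287. Plan pays $287 − $287 = $0.
Claim 2 ($133): all of it applies to the deductible. Owner pays $133; OOP now $420. Insurer: $133 − $133 = $0.
Claim 3 ($9,011): deductible takes $1,267, $7,744 remains; coinsurance $7,744 × 20% = $1,548.80. Owner owes $2,815.80 (running OOP $3,235.80). Plan pays $9,011 − $2,815.80 = $6,195.20.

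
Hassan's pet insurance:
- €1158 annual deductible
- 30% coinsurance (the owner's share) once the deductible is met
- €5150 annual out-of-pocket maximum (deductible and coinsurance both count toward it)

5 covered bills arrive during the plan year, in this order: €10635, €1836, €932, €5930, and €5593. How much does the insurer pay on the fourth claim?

€5611.50

Claim 1 (€10635): deductible takes €1158, €9477 remains; 30% of €9477 = €2843.10. Cost to owner: €4001.10. OOP to date €4001.10. Plan pays €10635 − €4001.10 = €6633.90.
Claim 2 (€1836): deductible met; 30% of €1836 = €550.80. Owner pays €550.80; OOP now €4551.90. Plan pays €1836 − €550.80 = €1285.20.
Claim 3 (€932): 30% coinsurance on €932 = €279.60. Cost to owner: €279.60. OOP to date €4831.50. Plan pays €932 − €279.60 = €652.40.
Claim 4 (€5930): 30% coinsurance on €5930 = €1779. That would push OOP to €6610.50, over the €5150 cap, so owner pays €5150 − €4831.50 = €318.50. Plan pays €5930 − €318.50 = €5611.50.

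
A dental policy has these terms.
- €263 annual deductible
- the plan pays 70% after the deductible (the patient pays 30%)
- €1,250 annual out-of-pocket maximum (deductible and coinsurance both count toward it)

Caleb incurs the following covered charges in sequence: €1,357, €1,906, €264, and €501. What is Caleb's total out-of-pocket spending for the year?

Bill 1, €1,357: deductible takes €263, €1,094 remains; 30% of €1,094 = €328.20. Cost to patient: €591.20. OOP to date €591.20.
Bill 2, €1,906: deductible met; 30% of €1,906 = €571.80. Patient pays €571.80; OOP now €1,163.
Bill 3, €264: deductible met; 30% of €264 = €79.20. Patient owes €79.20 (running OOP €1,242.20).
Bill 4, €501: deductible met; 30% of €501 = €150.30. Adding that to €1,242.20 gives €1,392.50, past the €1,250 cap; patient pays only €1,250 − €1,242.20 = €7.80.
Total paid by the patient: €591.20 + €571.80 + €79.20 + €7.80 = €1,250.

€1,250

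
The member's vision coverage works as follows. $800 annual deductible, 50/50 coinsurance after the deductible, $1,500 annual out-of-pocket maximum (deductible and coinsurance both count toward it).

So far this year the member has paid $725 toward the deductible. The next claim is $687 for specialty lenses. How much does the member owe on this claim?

$381

Remaining deductible: $800 − $725 = $75.
That leaves $687 − $75 = $612 for coinsurance.
50% of $612 = $306 falls to the member.
Member responsibility before any cap: $75 + $306 = $381.
Total out-of-pocket so far would be $725 + $381 = $1,106, below the $1,500 cap — no reduction.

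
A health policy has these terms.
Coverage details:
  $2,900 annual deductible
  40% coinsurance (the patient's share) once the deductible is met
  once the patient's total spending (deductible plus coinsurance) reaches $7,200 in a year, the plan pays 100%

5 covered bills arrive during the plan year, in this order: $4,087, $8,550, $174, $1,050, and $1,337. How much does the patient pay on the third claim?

Claim 1 — $4,087: $2,900 to deductible, leaving $1,187; 40% of $1,187 = $474.80. Cost to patient: $3,374.80. OOP to date $3,374.80.
Claim 2 — $8,550: 40% coinsurance on $8,550 = $3,420. Patient pays $3,420; OOP now $6,794.80.
Claim 3 — $174: deductible already satisfied, so patient's share is 40% × $174 = $69.60. Cost to patient: $69.60. OOP to date $6,864.40.

$69.60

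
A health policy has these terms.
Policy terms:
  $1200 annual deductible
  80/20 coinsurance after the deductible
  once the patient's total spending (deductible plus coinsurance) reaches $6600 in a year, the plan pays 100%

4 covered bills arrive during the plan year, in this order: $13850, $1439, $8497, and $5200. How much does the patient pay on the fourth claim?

$882.80

#1 ($13850): deductible takes $1200, $12650 remains; coinsurance $12650 × 20% = $2530. Cost to patient: $3730. OOP to date $3730.
#2 ($1439): deductible met; 20% of $1439 = $287.80. Patient pays $287.80; OOP now $4017.80.
#3 ($8497): deductible already satisfied, so patient's share is 20% × $8497 = $1699.40. Patient owes $1699.40 (running OOP $5717.20).
#4 ($5200): deductible already satisfied, so patient's share is 20% × $5200 = $1040. OOP would hit $6757.20 > $6600, so the cap limits the patient to $6600 − $5717.20 = $882.80.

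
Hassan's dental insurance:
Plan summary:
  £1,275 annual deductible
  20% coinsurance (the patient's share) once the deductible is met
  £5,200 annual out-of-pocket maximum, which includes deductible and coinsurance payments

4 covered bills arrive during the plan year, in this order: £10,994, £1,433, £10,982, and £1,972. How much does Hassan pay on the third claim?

£1,694.60

Bill 1, £10,994: deductible takes £1,275, £9,719 remains; patient's 20% is £1,943.80. Cost to patient: £3,218.80. OOP to date £3,218.80.
Bill 2, £1,433: deductible already satisfied, so patient's share is 20% × £1,433 = £286.60. Patient owes £286.60 (running OOP £3,505.40).
Bill 3, £10,982: deductible met; 20% of £10,982 = £2,196.40. That would push OOP to £5,701.80, over the £5,200 cap, so patient pays £5,200 − £3,505.40 = £1,694.60.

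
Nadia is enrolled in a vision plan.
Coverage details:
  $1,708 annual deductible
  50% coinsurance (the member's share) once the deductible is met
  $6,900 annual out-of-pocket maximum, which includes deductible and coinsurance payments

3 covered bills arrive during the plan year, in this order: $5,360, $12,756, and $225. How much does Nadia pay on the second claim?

$3,366

Claim 1 — $5,360: $1,708 to deductible, leaving $3,652; member's 50% is $1,826. Member owes $3,534 (running OOP $3,534).
Claim 2 — $12,756: 50% coinsurance on $12,756 = $6,378. Adding that to $3,534 gives $9,912, past the $6,900 cap; member pays only $6,900 − $3,534 = $3,366.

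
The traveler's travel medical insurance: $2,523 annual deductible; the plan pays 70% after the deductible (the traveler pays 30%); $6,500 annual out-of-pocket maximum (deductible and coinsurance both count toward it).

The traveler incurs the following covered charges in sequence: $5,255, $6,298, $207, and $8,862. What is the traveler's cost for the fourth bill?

$1,205.90

Claim 1 ($5,255): $2,523 finishes the deductible; $2,732 goes to coinsurance; coinsurance $2,732 × 30% = $819.60. Traveler pays $3,342.60; OOP now $3,342.60.
Claim 2 ($6,298): deductible met; 30% of $6,298 = $1,889.40. Traveler pays $1,889.40; OOP now $5,232.
Claim 3 ($207): 30% coinsurance on $207 = $62.10. Cost to traveler: $62.10. OOP to date $5,294.10.
Claim 4 ($8,862): deductible met; 30% of $8,862 = $2,658.60. Adding that to $5,294.10 gives $7,952.70, past the $6,500 cap; traveler pays only $6,500 − $5,294.10 = $1,205.90.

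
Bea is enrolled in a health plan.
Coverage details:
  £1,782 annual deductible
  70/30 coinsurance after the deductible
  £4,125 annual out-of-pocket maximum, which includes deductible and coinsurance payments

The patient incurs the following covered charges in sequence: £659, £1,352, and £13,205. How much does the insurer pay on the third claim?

Bill 1, £659: fully absorbed by the deductible. Patient owes £659 (running OOP £659). Plan pays £659 − £659 = £0.
Bill 2, £1,352: £1,123 finishes the deductible; £229 goes to coinsurance; patient's 30% is £68.70. Patient pays £1,191.70; OOP now £1,850.70. Insurer: £1,352 − £1,191.70 = £160.30.
Bill 3, £13,205: deductible already satisfied, so patient's share is 30% × £13,205 = £3,961.50. Adding that to £1,850.70 gives £5,812.20, past the £4,125 cap; patient pays only £4,125 − £1,850.70 = £2,274.30. Plan pays £13,205 − £2,274.30 = £10,930.70.

£10,930.70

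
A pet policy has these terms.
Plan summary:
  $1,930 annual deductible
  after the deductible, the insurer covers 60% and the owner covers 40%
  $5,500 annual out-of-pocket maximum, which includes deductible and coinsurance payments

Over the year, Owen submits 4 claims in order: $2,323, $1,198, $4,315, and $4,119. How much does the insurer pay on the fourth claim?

$2,911.40

Claim 1 — $2,323: $1,930 to deductible, leaving $393; 40% of $393 = $157.20. Owner owes $2,087.20 (running OOP $2,087.20). Plan pays $2,323 − $2,087.20 = $235.80.
Claim 2 — $1,198: deductible already satisfied, so owner's share is 40% × $1,198 = $479.20. Owner owes $479.20 (running OOP $2,566.40). Insurer: $1,198 − $479.20 = $718.80.
Claim 3 — $4,315: deductible met; 40% of $4,315 = $1,726. Cost to owner: $1,726. OOP to date $4,292.40. Insurer: $4,315 − $1,726 = $2,589.
Claim 4 — $4,119: deductible met; 40% of $4,119 = $1,647.60. OOP would hit $5,940 > $5,500, so the cap limits the owner to $5,500 − $4,292.40 = $1,207.60. Insurer: $4,119 − $1,207.60 = $2,911.40.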